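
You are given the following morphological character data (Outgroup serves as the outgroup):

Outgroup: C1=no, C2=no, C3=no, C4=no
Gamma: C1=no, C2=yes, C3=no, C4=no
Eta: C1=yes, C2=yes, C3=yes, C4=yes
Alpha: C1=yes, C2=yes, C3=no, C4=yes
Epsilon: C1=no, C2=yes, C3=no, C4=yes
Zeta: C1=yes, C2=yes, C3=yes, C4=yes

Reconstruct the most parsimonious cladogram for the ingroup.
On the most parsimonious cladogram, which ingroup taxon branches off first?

Gamma

The outgroup has state 'no' for every character, so 'yes' is the derived state throughout.
C1: derived state 'yes' in Alpha, Eta, and Zeta only — synapomorphy for {Alpha, Eta, Zeta}.
All ingroup taxa share the derived state 'yes' for C2; it defines the ingroup but does not resolve relationships within it.
C3: derived state 'yes' in Eta and Zeta only — synapomorphy for {Eta, Zeta}.
C4 (derived state 'yes') is shared by Alpha, Epsilon, Eta, and Zeta — a synapomorphy uniting that clade.
Most parsimonious ingroup topology: (Gamma,(((Eta,Zeta),Alpha),Epsilon)).
Gamma is sister to the clade containing all other ingroup taxa, so it is the earliest-diverging (most basal) ingroup lineage.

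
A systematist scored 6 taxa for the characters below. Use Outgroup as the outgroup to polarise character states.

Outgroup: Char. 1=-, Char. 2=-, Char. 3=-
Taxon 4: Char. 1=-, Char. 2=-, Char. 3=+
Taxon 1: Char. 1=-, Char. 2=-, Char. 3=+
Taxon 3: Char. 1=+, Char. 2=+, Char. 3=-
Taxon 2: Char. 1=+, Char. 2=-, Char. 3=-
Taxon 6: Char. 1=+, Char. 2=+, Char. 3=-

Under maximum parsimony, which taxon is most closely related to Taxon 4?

The outgroup has state '-' for every character, so '+' is the derived state throughout.
Only Taxon 2, Taxon 3, and Taxon 6 show the derived state '+' for Char. 1, supporting them as a clade.
Char. 2 (derived state '+') is shared by Taxon 3 and Taxon 6 — a synapomorphy uniting that clade.
Only Taxon 1 and Taxon 4 show the derived state '+' for Char. 3, supporting them as a clade.
Most parsimonious ingroup topology: ((Taxon 4,Taxon 1),((Taxon 3,Taxon 6),Taxon 2)).
Taxon 4 and Taxon 1 form a cherry on this tree, so they are sister taxa.

Taxon 1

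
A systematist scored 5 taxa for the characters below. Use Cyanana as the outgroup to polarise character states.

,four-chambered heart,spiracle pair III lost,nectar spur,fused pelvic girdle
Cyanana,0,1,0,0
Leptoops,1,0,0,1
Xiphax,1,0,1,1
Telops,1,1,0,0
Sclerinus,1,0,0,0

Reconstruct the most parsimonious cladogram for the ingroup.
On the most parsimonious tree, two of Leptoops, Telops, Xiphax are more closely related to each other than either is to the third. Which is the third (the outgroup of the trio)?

Telops

Character polarity is set by the outgroup: the derived state is whichever differs from the outgroup's state, so for spiracle pair III lost the derived state is '0', and for the remaining characters it is '1'.
four-chambered heart (derived state '1') is shared by all ingroup taxa — unites the whole ingroup.
Only Leptoops, Sclerinus, and Xiphax show the derived state '0' for spiracle pair III lost, supporting them as a clade.
nectar spur: derived state '1' in Xiphax only — an autapomorphy, so it tells us nothing about relationships among taxa.
Only Leptoops and Xiphax show the derived state '1' for fused pelvic girdle, supporting them as a clade.
Most parsimonious ingroup topology: (((Leptoops,Xiphax),Sclerinus),Telops).
Leptoops and Xiphax share a more recent common ancestor with each other than either does with Telops, so Telops is the least closely related of the three.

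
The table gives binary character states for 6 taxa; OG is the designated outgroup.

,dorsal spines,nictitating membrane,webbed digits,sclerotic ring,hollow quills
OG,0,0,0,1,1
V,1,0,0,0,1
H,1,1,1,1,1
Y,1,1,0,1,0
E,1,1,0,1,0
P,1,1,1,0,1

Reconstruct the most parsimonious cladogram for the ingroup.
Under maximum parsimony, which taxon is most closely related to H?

Character polarity is set by the outgroup: the derived state is whichever differs from the outgroup's state, so for sclerotic ring, hollow quills the derived state is '0', and for the remaining characters it is '1'.
All ingroup taxa share the derived state '1' for dorsal spines; it defines the ingroup but does not resolve relationships within it.
nictitating membrane: derived state '1' in E, H, P, and Y only — synapomorphy for {E, H, P, Y}.
webbed digits: derived state '1' in H and P only — synapomorphy for {H, P}.
sclerotic ring (state '0') occurs in P and V but conflicts with the nesting implied by the other characters — most parsimoniously interpreted as homoplasy.
hollow quills: derived state '0' in E and Y only — synapomorphy for {E, Y}.
Most parsimonious ingroup topology: (V,((H,P),(Y,E))).
H and P form a cherry on this tree, so they are sister taxa.

P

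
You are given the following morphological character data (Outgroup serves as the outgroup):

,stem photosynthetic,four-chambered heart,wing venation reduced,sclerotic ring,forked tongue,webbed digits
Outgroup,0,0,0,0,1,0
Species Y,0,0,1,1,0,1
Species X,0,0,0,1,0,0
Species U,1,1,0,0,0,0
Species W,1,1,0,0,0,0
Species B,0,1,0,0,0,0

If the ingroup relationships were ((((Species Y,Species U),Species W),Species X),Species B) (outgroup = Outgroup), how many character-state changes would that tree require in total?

Map each character onto ((((Species Y,Species U),Species W),Species X),Species B) (rooted by Outgroup) and count the minimum state changes it requires (Fitch parsimony):
stem photosynthetic: 2; four-chambered heart: 3; wing venation reduced: 1; sclerotic ring: 2; forked tongue: 1; webbed digits: 1.
Total tree length = 10.

10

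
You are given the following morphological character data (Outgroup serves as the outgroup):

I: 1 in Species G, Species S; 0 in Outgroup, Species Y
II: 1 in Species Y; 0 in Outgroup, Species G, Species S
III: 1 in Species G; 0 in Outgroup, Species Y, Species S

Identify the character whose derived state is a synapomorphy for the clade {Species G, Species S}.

The outgroup has state '0' for every character, so '1' is the derived state throughout.
I (derived state '1') is shared by Species G and Species S — a synapomorphy uniting that clade.
II (derived state '1') is unique to Species Y (autapomorphy; uninformative for grouping).
III: derived state '1' in Species G only — an autapomorphy, so it tells us nothing about relationships among taxa.
Most parsimonious ingroup topology: ((Species G,Species S),Species Y).
The clade {Species G, Species S} is supported by I: its derived state '1' occurs in exactly those taxa and in no other taxon (including the outgroup).

I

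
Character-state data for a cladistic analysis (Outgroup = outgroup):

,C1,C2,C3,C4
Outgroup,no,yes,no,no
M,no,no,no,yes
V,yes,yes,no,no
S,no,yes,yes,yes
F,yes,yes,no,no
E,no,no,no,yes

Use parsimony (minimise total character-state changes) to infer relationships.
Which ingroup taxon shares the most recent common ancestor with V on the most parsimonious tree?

Character polarity is set by the outgroup: the derived state is whichever differs from the outgroup's state, so for C2 the derived state is 'no', and for the remaining characters it is 'yes'.
C1: derived state 'yes' in F and V only — synapomorphy for {F, V}.
Only E and M show the derived state 'no' for C2, supporting them as a clade.
C3: derived state 'yes' in S only — an autapomorphy, so it tells us nothing about relationships among taxa.
C4 (derived state 'yes') is shared by E, M, and S — a synapomorphy uniting that clade.
Most parsimonious ingroup topology: (((M,E),S),(V,F)).
V and F form a cherry on this tree, so they are sister taxa.

F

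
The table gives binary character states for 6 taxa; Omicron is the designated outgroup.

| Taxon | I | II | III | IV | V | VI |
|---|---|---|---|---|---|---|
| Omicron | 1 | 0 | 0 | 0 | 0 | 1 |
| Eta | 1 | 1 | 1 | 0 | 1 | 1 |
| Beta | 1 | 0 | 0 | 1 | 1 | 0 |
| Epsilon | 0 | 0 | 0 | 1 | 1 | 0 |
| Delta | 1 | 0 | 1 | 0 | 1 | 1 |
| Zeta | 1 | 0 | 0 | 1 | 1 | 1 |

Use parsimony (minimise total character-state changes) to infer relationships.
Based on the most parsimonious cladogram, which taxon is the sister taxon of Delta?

Character polarity is set by the outgroup: the derived state is whichever differs from the outgroup's state, so for I, VI the derived state is '0', and for the remaining characters it is '1'.
I: derived state '0' in Epsilon only — an autapomorphy, so it tells us nothing about relationships among taxa.
II: derived state '1' in Eta only — an autapomorphy, so it tells us nothing about relationships among taxa.
Only Delta and Eta show the derived state '1' for III, supporting them as a clade.
IV: derived state '1' in Beta, Epsilon, and Zeta only — synapomorphy for {Beta, Epsilon, Zeta}.
V (derived state '1') is shared by all ingroup taxa — unites the whole ingroup.
Only Beta and Epsilon show the derived state '0' for VI, supporting them as a clade.
Most parsimonious ingroup topology: ((Eta,Delta),((Beta,Epsilon),Zeta)).
Delta and Eta form a cherry on this tree, so they are sister taxa.

Eta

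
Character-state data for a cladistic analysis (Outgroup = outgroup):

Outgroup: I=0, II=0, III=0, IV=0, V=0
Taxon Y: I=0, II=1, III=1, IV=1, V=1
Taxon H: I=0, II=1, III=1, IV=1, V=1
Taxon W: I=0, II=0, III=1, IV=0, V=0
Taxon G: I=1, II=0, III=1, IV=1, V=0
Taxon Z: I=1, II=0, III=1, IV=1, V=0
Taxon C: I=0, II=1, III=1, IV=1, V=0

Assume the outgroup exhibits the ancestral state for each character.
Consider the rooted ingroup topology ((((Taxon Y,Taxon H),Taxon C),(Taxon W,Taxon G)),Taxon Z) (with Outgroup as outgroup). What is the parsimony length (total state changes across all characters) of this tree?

Map each character onto ((((Taxon Y,Taxon H),Taxon C),(Taxon W,Taxon G)),Taxon Z) (rooted by Outgroup) and count the minimum state changes it requires (Fitch parsimony):
I: 2; II: 1; III: 1; IV: 2; V: 1.
Total tree length = 7.

7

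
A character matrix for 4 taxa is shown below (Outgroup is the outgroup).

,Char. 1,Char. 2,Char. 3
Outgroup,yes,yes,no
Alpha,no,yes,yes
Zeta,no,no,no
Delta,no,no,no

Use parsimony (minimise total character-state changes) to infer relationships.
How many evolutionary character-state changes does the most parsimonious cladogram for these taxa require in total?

3

Character polarity is set by the outgroup: the derived state is whichever differs from the outgroup's state, so for Char. 1, Char. 2 the derived state is 'no', and for the remaining characters it is 'yes'.
All ingroup taxa share the derived state 'no' for Char. 1; it defines the ingroup but does not resolve relationships within it.
Only Delta and Zeta show the derived state 'no' for Char. 2, supporting them as a clade.
Char. 3 (derived state 'yes') is unique to Alpha (autapomorphy; uninformative for grouping).
Most parsimonious ingroup topology: (Alpha,(Zeta,Delta)).
Changes per character on this tree: Char. 1: 1; Char. 2: 1; Char. 3: 1.
Total = 3.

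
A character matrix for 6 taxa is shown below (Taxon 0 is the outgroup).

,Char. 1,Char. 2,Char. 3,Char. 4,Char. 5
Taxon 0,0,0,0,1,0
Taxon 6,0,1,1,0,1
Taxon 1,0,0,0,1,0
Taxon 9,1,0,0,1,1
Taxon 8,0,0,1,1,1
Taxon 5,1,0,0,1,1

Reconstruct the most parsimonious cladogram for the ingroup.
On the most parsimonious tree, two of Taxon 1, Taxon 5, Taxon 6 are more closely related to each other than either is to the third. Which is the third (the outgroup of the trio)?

Taxon 1

Character polarity is set by the outgroup: the derived state is whichever differs from the outgroup's state, so for Char. 4 the derived state is '0', and for the remaining characters it is '1'.
Only Taxon 5 and Taxon 9 show the derived state '1' for Char. 1, supporting them as a clade.
Char. 2 (derived state '1') is unique to Taxon 6 (autapomorphy; uninformative for grouping).
Char. 3 (derived state '1') is shared by Taxon 6 and Taxon 8 — a synapomorphy uniting that clade.
Char. 4 (derived state '0') is unique to Taxon 6 (autapomorphy; uninformative for grouping).
Only Taxon 5, Taxon 6, Taxon 8, and Taxon 9 show the derived state '1' for Char. 5, supporting them as a clade.
Most parsimonious ingroup topology: (((Taxon 6,Taxon 8),(Taxon 9,Taxon 5)),Taxon 1).
Taxon 5 and Taxon 6 share a more recent common ancestor with each other than either does with Taxon 1, so Taxon 1 is the least closely related of the three.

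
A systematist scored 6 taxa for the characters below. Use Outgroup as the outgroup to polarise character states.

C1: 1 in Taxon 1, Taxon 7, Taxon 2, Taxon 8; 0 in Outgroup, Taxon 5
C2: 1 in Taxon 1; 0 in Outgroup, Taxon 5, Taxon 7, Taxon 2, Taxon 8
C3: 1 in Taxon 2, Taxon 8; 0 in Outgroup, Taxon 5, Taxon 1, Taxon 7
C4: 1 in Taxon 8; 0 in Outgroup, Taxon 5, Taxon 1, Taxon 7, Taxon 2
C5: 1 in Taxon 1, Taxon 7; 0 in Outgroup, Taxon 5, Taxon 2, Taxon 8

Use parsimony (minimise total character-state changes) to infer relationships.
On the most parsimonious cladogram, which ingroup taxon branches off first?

The outgroup has state '0' for every character, so '1' is the derived state throughout.
C1 (derived state '1') is shared by Taxon 1, Taxon 2, Taxon 7, and Taxon 8 — a synapomorphy uniting that clade.
C2 (derived state '1') is unique to Taxon 1 (autapomorphy; uninformative for grouping).
C3: derived state '1' in Taxon 2 and Taxon 8 only — synapomorphy for {Taxon 2, Taxon 8}.
C4 (derived state '1') is unique to Taxon 8 (autapomorphy; uninformative for grouping).
C5: derived state '1' in Taxon 1 and Taxon 7 only — synapomorphy for {Taxon 1, Taxon 7}.
Most parsimonious ingroup topology: (Taxon 5,((Taxon 1,Taxon 7),(Taxon 2,Taxon 8))).
Taxon 5 is sister to the clade containing all other ingroup taxa, so it is the earliest-diverging (most basal) ingroup lineage.

Taxon 5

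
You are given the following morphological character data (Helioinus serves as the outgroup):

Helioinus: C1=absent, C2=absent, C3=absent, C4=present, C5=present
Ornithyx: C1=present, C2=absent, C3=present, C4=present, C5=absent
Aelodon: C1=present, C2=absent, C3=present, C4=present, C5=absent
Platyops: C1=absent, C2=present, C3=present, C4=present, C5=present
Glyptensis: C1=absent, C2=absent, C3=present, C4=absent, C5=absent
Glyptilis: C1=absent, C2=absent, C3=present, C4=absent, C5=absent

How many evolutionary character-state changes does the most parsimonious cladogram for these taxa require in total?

5

Character polarity is set by the outgroup: the derived state is whichever differs from the outgroup's state, so for C4, C5 the derived state is 'absent', and for the remaining characters it is 'present'.
C1: derived state 'present' in Aelodon and Ornithyx only — synapomorphy for {Aelodon, Ornithyx}.
C2: derived state 'present' in Platyops only — an autapomorphy, so it tells us nothing about relationships among taxa.
C3 (derived state 'present') is shared by all ingroup taxa — unites the whole ingroup.
Only Glyptensis and Glyptilis show the derived state 'absent' for C4, supporting them as a clade.
Only Aelodon, Glyptensis, Glyptilis, and Ornithyx show the derived state 'absent' for C5, supporting them as a clade.
Most parsimonious ingroup topology: (((Ornithyx,Aelodon),(Glyptensis,Glyptilis)),Platyops).
Changes per character on this tree: C1: 1; C2: 1; C3: 1; C4: 1; C5: 1.
Total = 5.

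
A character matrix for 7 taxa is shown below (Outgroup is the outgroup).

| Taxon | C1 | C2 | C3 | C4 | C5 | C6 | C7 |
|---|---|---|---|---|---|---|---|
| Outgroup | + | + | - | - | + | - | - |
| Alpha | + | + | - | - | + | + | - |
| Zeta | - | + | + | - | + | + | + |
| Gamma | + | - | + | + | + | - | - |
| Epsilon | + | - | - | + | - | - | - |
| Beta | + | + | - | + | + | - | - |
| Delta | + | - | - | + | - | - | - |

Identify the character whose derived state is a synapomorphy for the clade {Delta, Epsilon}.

C5

Character polarity is set by the outgroup: the derived state is whichever differs from the outgroup's state, so for C1, C2, C5 the derived state is '-', and for the remaining characters it is '+'.
C1 (derived state '-') is unique to Zeta (autapomorphy; uninformative for grouping).
C2 (derived state '-') is shared by Delta, Epsilon, and Gamma — a synapomorphy uniting that clade.
C3 (state '+') occurs in Gamma and Zeta but conflicts with the nesting implied by the other characters — most parsimoniously interpreted as homoplasy.
C4: derived state '+' in Beta, Delta, Epsilon, and Gamma only — synapomorphy for {Beta, Delta, Epsilon, Gamma}.
C5 (derived state '-') is shared by Delta and Epsilon — a synapomorphy uniting that clade.
C6: derived state '+' in Alpha and Zeta only — synapomorphy for {Alpha, Zeta}.
C7: derived state '+' in Zeta only — an autapomorphy, so it tells us nothing about relationships among taxa.
Most parsimonious ingroup topology: ((Alpha,Zeta),((Gamma,(Epsilon,Delta)),Beta)).
The clade {Delta, Epsilon} is supported by C5: its derived state '-' occurs in exactly those taxa and in no other taxon (including the outgroup).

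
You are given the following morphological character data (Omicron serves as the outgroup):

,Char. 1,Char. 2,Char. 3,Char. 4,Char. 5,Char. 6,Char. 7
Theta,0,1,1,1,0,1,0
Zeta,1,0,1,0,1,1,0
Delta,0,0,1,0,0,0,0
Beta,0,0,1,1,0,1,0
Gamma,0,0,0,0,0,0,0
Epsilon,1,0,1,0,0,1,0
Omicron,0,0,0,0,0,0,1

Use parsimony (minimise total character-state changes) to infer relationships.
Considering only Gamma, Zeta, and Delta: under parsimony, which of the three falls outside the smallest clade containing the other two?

Character polarity is set by the outgroup: the derived state is whichever differs from the outgroup's state, so for Char. 7 the derived state is '0', and for the remaining characters it is '1'.
Char. 1: derived state '1' in Epsilon and Zeta only — synapomorphy for {Epsilon, Zeta}.
Char. 2: derived state '1' in Theta only — an autapomorphy, so it tells us nothing about relationships among taxa.
Char. 3 (derived state '1') is shared by Beta, Delta, Epsilon, Theta, and Zeta — a synapomorphy uniting that clade.
Only Beta and Theta show the derived state '1' for Char. 4, supporting them as a clade.
Char. 5 (derived state '1') is unique to Zeta (autapomorphy; uninformative for grouping).
Char. 6: derived state '1' in Beta, Epsilon, Theta, and Zeta only — synapomorphy for {Beta, Epsilon, Theta, Zeta}.
Char. 7 (derived state '0') is shared by all ingroup taxa — unites the whole ingroup.
Most parsimonious ingroup topology: ((((Theta,Beta),(Epsilon,Zeta)),Delta),Gamma).
Zeta and Delta share a more recent common ancestor with each other than either does with Gamma, so Gamma is the least closely related of the three.

Gamma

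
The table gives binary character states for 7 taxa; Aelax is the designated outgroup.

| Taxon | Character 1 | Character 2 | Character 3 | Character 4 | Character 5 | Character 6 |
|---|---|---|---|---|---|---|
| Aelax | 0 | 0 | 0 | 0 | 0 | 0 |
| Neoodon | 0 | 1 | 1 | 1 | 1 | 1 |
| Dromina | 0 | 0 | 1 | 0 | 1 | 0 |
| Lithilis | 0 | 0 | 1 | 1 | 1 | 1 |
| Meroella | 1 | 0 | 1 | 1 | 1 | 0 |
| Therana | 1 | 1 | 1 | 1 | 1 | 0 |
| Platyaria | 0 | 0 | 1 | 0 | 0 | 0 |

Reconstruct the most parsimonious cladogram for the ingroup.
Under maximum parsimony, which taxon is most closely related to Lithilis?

The outgroup has state '0' for every character, so '1' is the derived state throughout.
Character 1: derived state '1' in Meroella and Therana only — synapomorphy for {Meroella, Therana}.
Character 2 groups Neoodon and Therana, which is incompatible with the clades supported by the remaining characters; treating it as convergent (homoplasy) costs fewer steps than any alternative tree.
All ingroup taxa share the derived state '1' for Character 3; it defines the ingroup but does not resolve relationships within it.
Character 4: derived state '1' in Lithilis, Meroella, Neoodon, and Therana only — synapomorphy for {Lithilis, Meroella, Neoodon, Therana}.
Character 5 (derived state '1') is shared by Dromina, Lithilis, Meroella, Neoodon, and Therana — a synapomorphy uniting that clade.
Only Lithilis and Neoodon show the derived state '1' for Character 6, supporting them as a clade.
Most parsimonious ingroup topology: ((((Lithilis,Neoodon),(Therana,Meroella)),Dromina),Platyaria).
Lithilis and Neoodon form a cherry on this tree, so they are sister taxa.

Neoodon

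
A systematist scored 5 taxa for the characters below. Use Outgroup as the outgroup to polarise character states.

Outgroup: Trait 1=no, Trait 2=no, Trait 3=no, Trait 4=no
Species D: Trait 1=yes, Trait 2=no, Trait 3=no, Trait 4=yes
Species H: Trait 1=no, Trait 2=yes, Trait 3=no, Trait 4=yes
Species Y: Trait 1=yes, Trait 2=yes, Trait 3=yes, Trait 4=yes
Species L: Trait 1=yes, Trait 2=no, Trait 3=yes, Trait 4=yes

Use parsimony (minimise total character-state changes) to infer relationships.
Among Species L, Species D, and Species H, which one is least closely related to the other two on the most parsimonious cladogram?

The outgroup has state 'no' for every character, so 'yes' is the derived state throughout.
Trait 1: derived state 'yes' in Species D, Species L, and Species Y only — synapomorphy for {Species D, Species L, Species Y}.
Trait 2 groups Species H and Species Y, which is incompatible with the clades supported by the remaining characters; treating it as convergent (homoplasy) costs fewer steps than any alternative tree.
Only Species L and Species Y show the derived state 'yes' for Trait 3, supporting them as a clade.
All ingroup taxa share the derived state 'yes' for Trait 4; it defines the ingroup but does not resolve relationships within it.
Most parsimonious ingroup topology: ((Species D,(Species Y,Species L)),Species H).
Species D and Species L share a more recent common ancestor with each other than either does with Species H, so Species H is the least closely related of the three.

Species H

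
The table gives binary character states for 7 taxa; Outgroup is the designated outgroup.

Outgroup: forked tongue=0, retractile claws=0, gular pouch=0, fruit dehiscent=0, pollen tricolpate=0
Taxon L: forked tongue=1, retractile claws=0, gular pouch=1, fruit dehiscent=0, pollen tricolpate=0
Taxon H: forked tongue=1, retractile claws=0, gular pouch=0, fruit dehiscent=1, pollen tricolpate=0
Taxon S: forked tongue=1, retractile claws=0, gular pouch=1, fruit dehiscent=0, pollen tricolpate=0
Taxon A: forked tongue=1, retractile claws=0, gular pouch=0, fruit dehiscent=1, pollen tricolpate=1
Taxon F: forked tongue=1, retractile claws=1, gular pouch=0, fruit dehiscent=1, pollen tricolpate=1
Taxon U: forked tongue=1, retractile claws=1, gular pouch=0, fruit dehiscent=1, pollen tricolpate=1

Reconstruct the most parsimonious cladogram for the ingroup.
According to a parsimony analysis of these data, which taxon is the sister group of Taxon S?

Taxon L

The outgroup has state '0' for every character, so '1' is the derived state throughout.
All ingroup taxa share the derived state '1' for forked tongue; it defines the ingroup but does not resolve relationships within it.
Only Taxon F and Taxon U show the derived state '1' for retractile claws, supporting them as a clade.
Only Taxon L and Taxon S show the derived state '1' for gular pouch, supporting them as a clade.
fruit dehiscent (derived state '1') is shared by Taxon A, Taxon F, Taxon H, and Taxon U — a synapomorphy uniting that clade.
pollen tricolpate: derived state '1' in Taxon A, Taxon F, and Taxon U only — synapomorphy for {Taxon A, Taxon F, Taxon U}.
Most parsimonious ingroup topology: ((Taxon L,Taxon S),(Taxon H,(Taxon A,(Taxon F,Taxon U)))).
Taxon S and Taxon L form a cherry on this tree, so they are sister taxa.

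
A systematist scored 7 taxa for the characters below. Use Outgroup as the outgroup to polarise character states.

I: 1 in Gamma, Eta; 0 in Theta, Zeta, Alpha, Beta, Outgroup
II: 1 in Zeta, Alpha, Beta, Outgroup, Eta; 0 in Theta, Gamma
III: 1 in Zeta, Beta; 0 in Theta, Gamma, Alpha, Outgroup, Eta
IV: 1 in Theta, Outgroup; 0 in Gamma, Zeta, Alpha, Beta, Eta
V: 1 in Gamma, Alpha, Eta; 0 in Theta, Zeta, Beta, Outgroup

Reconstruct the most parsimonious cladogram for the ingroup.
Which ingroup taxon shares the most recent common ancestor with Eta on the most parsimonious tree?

Gamma

Character polarity is set by the outgroup: the derived state is whichever differs from the outgroup's state, so for II, IV the derived state is '0', and for the remaining characters it is '1'.
Only Eta and Gamma show the derived state '1' for I, supporting them as a clade.
II groups Gamma and Theta, which is incompatible with the clades supported by the remaining characters; treating it as convergent (homoplasy) costs fewer steps than any alternative tree.
III (derived state '1') is shared by Beta and Zeta — a synapomorphy uniting that clade.
IV (derived state '0') is shared by Alpha, Beta, Eta, Gamma, and Zeta — a synapomorphy uniting that clade.
V (derived state '1') is shared by Alpha, Eta, and Gamma — a synapomorphy uniting that clade.
Most parsimonious ingroup topology: ((((Eta,Gamma),Alpha),(Beta,Zeta)),Theta).
Eta and Gamma form a cherry on this tree, so they are sister taxa.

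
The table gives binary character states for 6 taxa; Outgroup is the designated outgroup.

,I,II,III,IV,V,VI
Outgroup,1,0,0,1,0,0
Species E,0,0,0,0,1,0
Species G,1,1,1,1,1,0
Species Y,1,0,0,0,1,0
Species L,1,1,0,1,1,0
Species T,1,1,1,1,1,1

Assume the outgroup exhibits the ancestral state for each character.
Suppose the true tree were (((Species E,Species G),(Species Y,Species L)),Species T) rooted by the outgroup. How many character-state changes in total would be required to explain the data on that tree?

Map each character onto (((Species E,Species G),(Species Y,Species L)),Species T) (rooted by Outgroup) and count the minimum state changes it requires (Fitch parsimony):
I: 1; II: 3; III: 2; IV: 2; V: 1; VI: 1.
Total tree length = 10.

10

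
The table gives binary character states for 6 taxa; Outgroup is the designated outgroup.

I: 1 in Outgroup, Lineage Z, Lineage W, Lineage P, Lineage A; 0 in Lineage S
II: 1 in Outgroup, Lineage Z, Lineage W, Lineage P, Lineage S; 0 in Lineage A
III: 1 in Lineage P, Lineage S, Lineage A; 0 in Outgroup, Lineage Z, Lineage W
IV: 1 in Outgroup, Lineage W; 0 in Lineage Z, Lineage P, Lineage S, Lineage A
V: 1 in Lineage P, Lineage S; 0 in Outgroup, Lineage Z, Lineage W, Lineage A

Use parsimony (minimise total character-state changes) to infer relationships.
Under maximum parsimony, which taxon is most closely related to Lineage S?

Character polarity is set by the outgroup: the derived state is whichever differs from the outgroup's state, so for I, II, IV the derived state is '0', and for the remaining characters it is '1'.
I: derived state '0' in Lineage S only — an autapomorphy, so it tells us nothing about relationships among taxa.
II: derived state '0' in Lineage A only — an autapomorphy, so it tells us nothing about relationships among taxa.
III (derived state '1') is shared by Lineage A, Lineage P, and Lineage S — a synapomorphy uniting that clade.
IV: derived state '0' in Lineage A, Lineage P, Lineage S, and Lineage Z only — synapomorphy for {Lineage A, Lineage P, Lineage S, Lineage Z}.
V (derived state '1') is shared by Lineage P and Lineage S — a synapomorphy uniting that clade.
Most parsimonious ingroup topology: ((Lineage Z,((Lineage P,Lineage S),Lineage A)),Lineage W).
Lineage S and Lineage P form a cherry on this tree, so they are sister taxa.

Lineage P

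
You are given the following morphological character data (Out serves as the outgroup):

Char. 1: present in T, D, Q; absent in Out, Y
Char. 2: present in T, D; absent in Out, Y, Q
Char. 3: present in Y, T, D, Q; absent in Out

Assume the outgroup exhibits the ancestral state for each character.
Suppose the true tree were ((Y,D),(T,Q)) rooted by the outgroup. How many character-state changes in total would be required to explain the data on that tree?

Map each character onto ((Y,D),(T,Q)) (rooted by Out) and count the minimum state changes it requires (Fitch parsimony):
Char. 1: 2; Char. 2: 2; Char. 3: 1.
Total tree length = 5.

5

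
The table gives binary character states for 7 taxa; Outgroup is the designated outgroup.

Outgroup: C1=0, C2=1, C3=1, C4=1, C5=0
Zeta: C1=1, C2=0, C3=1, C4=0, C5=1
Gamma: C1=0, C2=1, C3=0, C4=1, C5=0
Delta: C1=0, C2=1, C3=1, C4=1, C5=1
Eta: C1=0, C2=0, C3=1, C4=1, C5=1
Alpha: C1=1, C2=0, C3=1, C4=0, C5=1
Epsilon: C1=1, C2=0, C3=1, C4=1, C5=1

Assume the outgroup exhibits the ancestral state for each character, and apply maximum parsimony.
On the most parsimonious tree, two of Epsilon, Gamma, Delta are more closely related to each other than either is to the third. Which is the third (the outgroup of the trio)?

Character polarity is set by the outgroup: the derived state is whichever differs from the outgroup's state, so for C2, C3, C4 the derived state is '0', and for the remaining characters it is '1'.
C1 (derived state '1') is shared by Alpha, Epsilon, and Zeta — a synapomorphy uniting that clade.
Only Alpha, Epsilon, Eta, and Zeta show the derived state '0' for C2, supporting them as a clade.
C3: derived state '0' in Gamma only — an autapomorphy, so it tells us nothing about relationships among taxa.
C4 (derived state '0') is shared by Alpha and Zeta — a synapomorphy uniting that clade.
C5 (derived state '1') is shared by Alpha, Delta, Epsilon, Eta, and Zeta — a synapomorphy uniting that clade.
Most parsimonious ingroup topology: (((((Zeta,Alpha),Epsilon),Eta),Delta),Gamma).
Delta and Epsilon share a more recent common ancestor with each other than either does with Gamma, so Gamma is the least closely related of the three.

Gamma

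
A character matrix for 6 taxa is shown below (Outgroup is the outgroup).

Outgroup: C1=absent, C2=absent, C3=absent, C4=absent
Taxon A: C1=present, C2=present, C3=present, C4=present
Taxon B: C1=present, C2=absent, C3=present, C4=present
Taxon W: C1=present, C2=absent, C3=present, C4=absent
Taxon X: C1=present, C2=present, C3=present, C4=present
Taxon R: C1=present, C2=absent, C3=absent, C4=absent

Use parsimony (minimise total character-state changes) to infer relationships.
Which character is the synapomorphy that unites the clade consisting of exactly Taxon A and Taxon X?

The outgroup has state 'absent' for every character, so 'present' is the derived state throughout.
All ingroup taxa share the derived state 'present' for C1; it defines the ingroup but does not resolve relationships within it.
C2 (derived state 'present') is shared by Taxon A and Taxon X — a synapomorphy uniting that clade.
C3: derived state 'present' in Taxon A, Taxon B, Taxon W, and Taxon X only — synapomorphy for {Taxon A, Taxon B, Taxon W, Taxon X}.
C4: derived state 'present' in Taxon A, Taxon B, and Taxon X only — synapomorphy for {Taxon A, Taxon B, Taxon X}.
Most parsimonious ingroup topology: ((((Taxon A,Taxon X),Taxon B),Taxon W),Taxon R).
The clade {Taxon A, Taxon X} is supported by C2: its derived state 'present' occurs in exactly those taxa and in no other taxon (including the outgroup).

C2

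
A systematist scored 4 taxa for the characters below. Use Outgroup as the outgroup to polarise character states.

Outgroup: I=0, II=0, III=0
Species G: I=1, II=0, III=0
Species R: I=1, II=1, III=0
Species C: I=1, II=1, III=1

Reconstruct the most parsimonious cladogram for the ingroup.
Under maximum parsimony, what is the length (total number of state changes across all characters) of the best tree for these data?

The outgroup has state '0' for every character, so '1' is the derived state throughout.
I (derived state '1') is shared by all ingroup taxa — unites the whole ingroup.
II (derived state '1') is shared by Species C and Species R — a synapomorphy uniting that clade.
III (derived state '1') is unique to Species C (autapomorphy; uninformative for grouping).
Most parsimonious ingroup topology: (Species G,(Species R,Species C)).
Changes per character on this tree: I: 1; II: 1; III: 1.
Total = 3.

3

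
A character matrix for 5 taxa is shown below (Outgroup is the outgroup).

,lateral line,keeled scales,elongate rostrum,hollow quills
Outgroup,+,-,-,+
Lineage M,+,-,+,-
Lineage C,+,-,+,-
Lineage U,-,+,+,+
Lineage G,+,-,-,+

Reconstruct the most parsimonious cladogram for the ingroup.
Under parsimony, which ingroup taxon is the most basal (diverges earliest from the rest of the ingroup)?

Character polarity is set by the outgroup: the derived state is whichever differs from the outgroup's state, so for lateral line, hollow quills the derived state is '-', and for the remaining characters it is '+'.
lateral line (derived state '-') is unique to Lineage U (autapomorphy; uninformative for grouping).
keeled scales (derived state '+') is unique to Lineage U (autapomorphy; uninformative for grouping).
elongate rostrum: derived state '+' in Lineage C, Lineage M, and Lineage U only — synapomorphy for {Lineage C, Lineage M, Lineage U}.
Only Lineage C and Lineage M show the derived state '-' for hollow quills, supporting them as a clade.
Most parsimonious ingroup topology: ((Lineage U,(Lineage C,Lineage M)),Lineage G).
Lineage G is sister to the clade containing all other ingroup taxa, so it is the earliest-diverging (most basal) ingroup lineage.

Lineage G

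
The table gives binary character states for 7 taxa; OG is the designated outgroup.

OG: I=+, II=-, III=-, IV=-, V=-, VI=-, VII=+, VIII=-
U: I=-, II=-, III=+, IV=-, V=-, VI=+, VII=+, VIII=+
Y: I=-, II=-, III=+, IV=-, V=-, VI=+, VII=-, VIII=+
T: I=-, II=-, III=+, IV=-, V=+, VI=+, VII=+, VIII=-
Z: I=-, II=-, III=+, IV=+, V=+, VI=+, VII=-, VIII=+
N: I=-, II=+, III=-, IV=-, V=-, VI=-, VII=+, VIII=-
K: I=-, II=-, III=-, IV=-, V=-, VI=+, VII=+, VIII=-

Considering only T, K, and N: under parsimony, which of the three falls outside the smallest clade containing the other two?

N

Character polarity is set by the outgroup: the derived state is whichever differs from the outgroup's state, so for I, VII the derived state is '-', and for the remaining characters it is '+'.
I (derived state '-') is shared by all ingroup taxa — unites the whole ingroup.
II (derived state '+') is unique to N (autapomorphy; uninformative for grouping).
III: derived state '+' in T, U, Y, and Z only — synapomorphy for {T, U, Y, Z}.
IV: derived state '+' in Z only — an autapomorphy, so it tells us nothing about relationships among taxa.
V groups T and Z, which is incompatible with the clades supported by the remaining characters; treating it as convergent (homoplasy) costs fewer steps than any alternative tree.
Only K, T, U, Y, and Z show the derived state '+' for VI, supporting them as a clade.
VII: derived state '-' in Y and Z only — synapomorphy for {Y, Z}.
Only U, Y, and Z show the derived state '+' for VIII, supporting them as a clade.
Most parsimonious ingroup topology: ((((U,(Y,Z)),T),K),N).
K and T share a more recent common ancestor with each other than either does with N, so N is the least closely related of the three.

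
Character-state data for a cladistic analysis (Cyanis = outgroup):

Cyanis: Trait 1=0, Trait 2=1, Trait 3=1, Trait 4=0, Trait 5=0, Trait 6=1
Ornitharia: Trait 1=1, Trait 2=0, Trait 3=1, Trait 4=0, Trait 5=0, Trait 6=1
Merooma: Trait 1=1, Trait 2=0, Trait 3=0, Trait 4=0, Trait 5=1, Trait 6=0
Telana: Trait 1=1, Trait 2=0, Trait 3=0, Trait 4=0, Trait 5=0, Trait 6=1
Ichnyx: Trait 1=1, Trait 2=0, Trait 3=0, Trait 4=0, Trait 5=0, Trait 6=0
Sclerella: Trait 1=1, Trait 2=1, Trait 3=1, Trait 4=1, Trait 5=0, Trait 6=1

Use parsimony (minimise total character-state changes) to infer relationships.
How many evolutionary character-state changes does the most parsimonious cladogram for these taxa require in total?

Character polarity is set by the outgroup: the derived state is whichever differs from the outgroup's state, so for Trait 2, Trait 3, Trait 6 the derived state is '0', and for the remaining characters it is '1'.
All ingroup taxa share the derived state '1' for Trait 1; it defines the ingroup but does not resolve relationships within it.
Only Ichnyx, Merooma, Ornitharia, and Telana show the derived state '0' for Trait 2, supporting them as a clade.
Trait 3: derived state '0' in Ichnyx, Merooma, and Telana only — synapomorphy for {Ichnyx, Merooma, Telana}.
Trait 4: derived state '1' in Sclerella only — an autapomorphy, so it tells us nothing about relationships among taxa.
Trait 5 (derived state '1') is unique to Merooma (autapomorphy; uninformative for grouping).
Only Ichnyx and Merooma show the derived state '0' for Trait 6, supporting them as a clade.
Most parsimonious ingroup topology: ((Ornitharia,((Merooma,Ichnyx),Telana)),Sclerella).
Changes per character on this tree: Trait 1: 1; Trait 2: 1; Trait 3: 1; Trait 4: 1; Trait 5: 1; Trait 6: 1.
Total = 6.

6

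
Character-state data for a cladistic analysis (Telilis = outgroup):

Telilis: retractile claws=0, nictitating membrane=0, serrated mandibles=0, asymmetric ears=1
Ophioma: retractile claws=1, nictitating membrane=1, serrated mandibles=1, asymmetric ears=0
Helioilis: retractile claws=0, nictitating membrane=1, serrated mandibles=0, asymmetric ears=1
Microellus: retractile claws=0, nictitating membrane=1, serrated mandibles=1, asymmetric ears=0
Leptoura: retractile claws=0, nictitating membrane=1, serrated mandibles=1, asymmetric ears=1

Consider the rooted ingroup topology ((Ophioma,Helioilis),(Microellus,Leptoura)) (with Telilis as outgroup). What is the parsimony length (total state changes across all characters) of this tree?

6

Map each character onto ((Ophioma,Helioilis),(Microellus,Leptoura)) (rooted by Telilis) and count the minimum state changes it requires (Fitch parsimony):
retractile claws: 1; nictitating membrane: 1; serrated mandibles: 2; asymmetric ears: 2.
Total tree length = 6.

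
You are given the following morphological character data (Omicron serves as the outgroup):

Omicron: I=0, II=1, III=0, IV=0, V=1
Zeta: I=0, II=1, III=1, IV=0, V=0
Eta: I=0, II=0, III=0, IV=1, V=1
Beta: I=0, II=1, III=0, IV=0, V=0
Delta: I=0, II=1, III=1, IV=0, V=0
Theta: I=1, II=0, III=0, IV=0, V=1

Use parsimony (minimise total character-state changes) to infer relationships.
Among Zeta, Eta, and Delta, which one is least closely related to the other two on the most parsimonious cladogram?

Eta

Character polarity is set by the outgroup: the derived state is whichever differs from the outgroup's state, so for II, V the derived state is '0', and for the remaining characters it is '1'.
I: derived state '1' in Theta only — an autapomorphy, so it tells us nothing about relationships among taxa.
Only Eta and Theta show the derived state '0' for II, supporting them as a clade.
Only Delta and Zeta show the derived state '1' for III, supporting them as a clade.
IV: derived state '1' in Eta only — an autapomorphy, so it tells us nothing about relationships among taxa.
Only Beta, Delta, and Zeta show the derived state '0' for V, supporting them as a clade.
Most parsimonious ingroup topology: (((Zeta,Delta),Beta),(Eta,Theta)).
Zeta and Delta share a more recent common ancestor with each other than either does with Eta, so Eta is the least closely related of the three.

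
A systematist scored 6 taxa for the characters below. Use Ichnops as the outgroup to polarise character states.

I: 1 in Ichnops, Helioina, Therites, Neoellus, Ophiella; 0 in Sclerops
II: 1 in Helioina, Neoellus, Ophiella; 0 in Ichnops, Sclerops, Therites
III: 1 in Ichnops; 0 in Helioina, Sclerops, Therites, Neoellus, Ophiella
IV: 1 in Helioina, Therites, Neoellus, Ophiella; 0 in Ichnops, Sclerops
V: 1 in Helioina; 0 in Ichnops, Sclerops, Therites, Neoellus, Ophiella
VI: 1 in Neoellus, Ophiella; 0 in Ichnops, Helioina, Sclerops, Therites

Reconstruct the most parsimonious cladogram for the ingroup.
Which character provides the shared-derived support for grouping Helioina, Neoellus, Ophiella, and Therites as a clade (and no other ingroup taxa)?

IV

Character polarity is set by the outgroup: the derived state is whichever differs from the outgroup's state, so for I, III the derived state is '0', and for the remaining characters it is '1'.
I (derived state '0') is unique to Sclerops (autapomorphy; uninformative for grouping).
Only Helioina, Neoellus, and Ophiella show the derived state '1' for II, supporting them as a clade.
All ingroup taxa share the derived state '0' for III; it defines the ingroup but does not resolve relationships within it.
IV (derived state '1') is shared by Helioina, Neoellus, Ophiella, and Therites — a synapomorphy uniting that clade.
V: derived state '1' in Helioina only — an autapomorphy, so it tells us nothing about relationships among taxa.
VI: derived state '1' in Neoellus and Ophiella only — synapomorphy for {Neoellus, Ophiella}.
Most parsimonious ingroup topology: (((Helioina,(Neoellus,Ophiella)),Therites),Sclerops).
The clade {Helioina, Neoellus, Ophiella, Therites} is supported by IV: its derived state '1' occurs in exactly those taxa and in no other taxon (including the outgroup).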